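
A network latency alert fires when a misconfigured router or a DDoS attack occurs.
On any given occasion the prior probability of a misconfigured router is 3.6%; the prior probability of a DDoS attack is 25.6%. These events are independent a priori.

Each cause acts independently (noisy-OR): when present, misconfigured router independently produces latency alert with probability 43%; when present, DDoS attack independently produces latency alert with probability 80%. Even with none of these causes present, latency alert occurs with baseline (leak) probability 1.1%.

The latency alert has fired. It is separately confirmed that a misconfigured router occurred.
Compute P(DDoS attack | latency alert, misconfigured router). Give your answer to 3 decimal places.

Under noisy-OR, P(latency alert | causes) = 1 − (1−0.011)·∏(1−qᵢ) over the active causes.
For the numerator, keep only DDoS attack=true terms: 0.887254*0.256 = 0.227137
Denominator P(latency alert | misconfigured router): 0.43627*0.744 + 0.887254*0.256 = 0.551722
Posterior = 0.227137 / 0.551722 ≈ 0.412

P(DDoS attack | latency alert, misconfigured router) ≈ 0.412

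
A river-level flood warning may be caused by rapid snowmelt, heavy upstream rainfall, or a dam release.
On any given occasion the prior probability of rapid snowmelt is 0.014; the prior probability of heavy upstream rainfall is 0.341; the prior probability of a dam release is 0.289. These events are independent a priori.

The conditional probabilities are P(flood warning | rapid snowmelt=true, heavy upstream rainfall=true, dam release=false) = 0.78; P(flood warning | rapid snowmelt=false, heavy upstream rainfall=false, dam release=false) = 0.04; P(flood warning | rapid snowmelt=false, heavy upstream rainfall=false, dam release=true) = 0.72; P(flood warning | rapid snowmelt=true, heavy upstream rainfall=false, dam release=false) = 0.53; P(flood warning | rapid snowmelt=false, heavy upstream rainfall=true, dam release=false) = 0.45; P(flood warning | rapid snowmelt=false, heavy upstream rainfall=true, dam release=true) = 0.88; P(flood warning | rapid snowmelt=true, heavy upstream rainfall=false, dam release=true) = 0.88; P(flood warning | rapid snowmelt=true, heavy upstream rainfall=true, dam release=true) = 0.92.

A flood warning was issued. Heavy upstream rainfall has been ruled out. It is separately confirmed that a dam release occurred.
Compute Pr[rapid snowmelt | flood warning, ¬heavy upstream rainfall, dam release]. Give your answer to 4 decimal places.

Pr[rapid snowmelt | flood warning, ¬heavy upstream rainfall, dam release] ≈ 0.0171

P(flood warning | ¬heavy upstream rainfall, dam release) = 0.72·0.986 + 0.88·0.014 = 0.709920 + 0.012320 = 0.722240
Of this, 0.012320 comes from 0.88·0.014 (the rapid snowmelt=true cases).
Hence the posterior is 0.012320/0.722240 ≈ 0.0171.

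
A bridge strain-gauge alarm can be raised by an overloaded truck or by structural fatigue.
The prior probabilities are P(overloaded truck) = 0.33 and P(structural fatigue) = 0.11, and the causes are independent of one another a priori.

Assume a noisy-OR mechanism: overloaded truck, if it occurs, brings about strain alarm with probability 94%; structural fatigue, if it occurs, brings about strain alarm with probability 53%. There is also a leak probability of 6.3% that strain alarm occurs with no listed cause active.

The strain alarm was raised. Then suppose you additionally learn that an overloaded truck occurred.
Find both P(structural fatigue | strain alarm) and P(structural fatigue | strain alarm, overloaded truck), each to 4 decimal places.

Under noisy-OR, P(strain alarm | causes) = 1 − (1−0.063)·∏(1−qᵢ) over the active causes.
Numerator (weight on configurations with structural fatigue): 0.041243 + 0.035341 = 0.076584
The normalizing constant is 0.063×0.67×0.89 + 0.55961×0.67×0.11 + 0.94378×0.33×0.89 + 0.973577×0.33×0.11 = 0.391339
Posterior = 0.076584 / 0.391339 ≈ 0.1957

Now condition on the additional information:
By total probability over both values of structural fatigue:
  P(strain alarm | overloaded truck) = 0.94378·0.89 + 0.973577·0.11
        = 0.839964 + 0.107093 = 0.947057
Keeping only the structural fatigue-present terms gives 0.107093, so
  P(structural fatigue | strain alarm, overloaded truck) = 0.107093 / 0.947057 ≈ 0.1131

P(structural fatigue | strain alarm) ≈ 0.1957; P(structural fatigue | strain alarm, overloaded truck) ≈ 0.1131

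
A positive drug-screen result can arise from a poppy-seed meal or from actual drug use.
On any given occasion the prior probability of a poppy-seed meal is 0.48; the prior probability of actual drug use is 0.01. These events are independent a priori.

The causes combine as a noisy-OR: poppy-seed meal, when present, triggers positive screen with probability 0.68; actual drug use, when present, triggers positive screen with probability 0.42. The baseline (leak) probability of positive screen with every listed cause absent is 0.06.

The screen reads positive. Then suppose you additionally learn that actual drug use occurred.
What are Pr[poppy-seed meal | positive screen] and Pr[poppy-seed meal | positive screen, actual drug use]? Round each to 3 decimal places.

Pr[poppy-seed meal | positive screen] ≈ 0.910; Pr[poppy-seed meal | positive screen, actual drug use] ≈ 0.626

Under noisy-OR, P(positive screen | causes) = 1 − (1−0.06)·∏(1−qᵢ) over the active causes.
For the numerator, keep only poppy-seed meal=true terms: 0.332260 + 0.003963 = 0.336223
The normalizing constant is 0.06*0.52*0.99 + 0.4548*0.52*0.01 + 0.6992*0.48*0.99 + 0.825536*0.48*0.01 = 0.369476
Posterior = 0.336223 / 0.369476 ≈ 0.910

With the extra evidence:
P(positive screen | actual drug use) = 0.4548*0.52 + 0.825536*0.48 = 0.236496 + 0.396257 = 0.632753
Restricting to configurations with poppy-seed meal present: 0.825536*0.48 = 0.396257.
Hence the posterior is 0.396257/0.632753 ≈ 0.626.
— actual drug use explains away the evidence for poppy-seed meal.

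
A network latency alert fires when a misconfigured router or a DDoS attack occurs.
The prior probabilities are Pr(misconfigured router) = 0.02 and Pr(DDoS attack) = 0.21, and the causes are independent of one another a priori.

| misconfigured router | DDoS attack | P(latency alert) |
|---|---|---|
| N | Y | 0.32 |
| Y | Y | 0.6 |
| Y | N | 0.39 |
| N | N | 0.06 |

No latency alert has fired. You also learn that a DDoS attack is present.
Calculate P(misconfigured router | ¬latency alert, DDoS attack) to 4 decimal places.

By total probability over both values of misconfigured router:
  P(¬latency alert | DDoS attack) = 0.68×0.98 + 0.4×0.02
        = 0.666400 + 0.008000 = 0.674400
Configurations with misconfigured router contribute 0.008000, so
  P(misconfigured router | ¬latency alert, DDoS attack) = 0.008000 / 0.674400 ≈ 0.0119

P(misconfigured router | ¬latency alert, DDoS attack) ≈ 0.0119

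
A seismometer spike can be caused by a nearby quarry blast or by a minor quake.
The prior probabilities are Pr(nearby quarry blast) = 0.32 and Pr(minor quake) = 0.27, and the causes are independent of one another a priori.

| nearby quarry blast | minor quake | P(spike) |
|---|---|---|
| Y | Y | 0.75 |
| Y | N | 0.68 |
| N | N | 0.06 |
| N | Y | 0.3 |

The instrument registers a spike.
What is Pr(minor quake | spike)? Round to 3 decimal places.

Pr(minor quake | spike) ≈ 0.389

For the numerator, keep only minor quake=true terms: 0.055080 + 0.064800 = 0.119880
The normalizing constant is 0.06×0.68×0.73 + 0.3×0.68×0.27 + 0.68×0.32×0.73 + 0.75×0.32×0.27 = 0.308512
Posterior = 0.119880 / 0.308512 ≈ 0.389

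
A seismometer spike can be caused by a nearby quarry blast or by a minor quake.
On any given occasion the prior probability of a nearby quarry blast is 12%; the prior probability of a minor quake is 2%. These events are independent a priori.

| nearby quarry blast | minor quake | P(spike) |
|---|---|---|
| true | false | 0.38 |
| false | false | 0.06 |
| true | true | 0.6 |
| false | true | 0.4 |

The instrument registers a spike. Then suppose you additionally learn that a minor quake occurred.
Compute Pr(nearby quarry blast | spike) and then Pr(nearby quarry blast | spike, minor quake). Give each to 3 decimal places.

Weight on nearby quarry blast=true, given the evidence: 0.044688 + 0.001440 = 0.046128
Denominator P(spike): 0.06*0.88*0.98 + 0.4*0.88*0.02 + 0.38*0.12*0.98 + 0.6*0.12*0.02 = 0.104912
P(nearby quarry blast | spike) = 0.046128/0.104912 ≈ 0.440

Now also conditioning on minor quake=true:
Sum P(spike|·) weighted by the priors over both values of nearby quarry blast:
  P(spike | minor quake) = 0.4·0.88 + 0.6·0.12
        = 0.352000 + 0.072000 = 0.424000
Configurations with nearby quarry blast contribute 0.072000, so
  P(nearby quarry blast | spike, minor quake) = 0.072000 / 0.424000 ≈ 0.170

Pr(nearby quarry blast | spike) ≈ 0.440; Pr(nearby quarry blast | spike, minor quake) ≈ 0.170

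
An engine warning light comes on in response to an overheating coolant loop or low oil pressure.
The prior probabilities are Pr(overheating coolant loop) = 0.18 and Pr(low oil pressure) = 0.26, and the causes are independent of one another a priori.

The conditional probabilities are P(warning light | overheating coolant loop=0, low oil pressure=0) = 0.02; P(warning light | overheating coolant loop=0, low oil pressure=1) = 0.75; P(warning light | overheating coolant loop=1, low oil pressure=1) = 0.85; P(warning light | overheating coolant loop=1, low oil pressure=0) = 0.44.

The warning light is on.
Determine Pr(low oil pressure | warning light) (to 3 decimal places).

Pr(low oil pressure | warning light) ≈ 0.738

P(warning light) = 0.02×0.82×0.74 + 0.75×0.82×0.26 + 0.44×0.18×0.74 + 0.85×0.18×0.26 = 0.012136 + 0.159900 + 0.058608 + 0.039780 = 0.270424
The low oil pressure-present share is 0.159900 + 0.039780 = 0.199680.
So P(low oil pressure | warning light) = 0.199680/0.270424 ≈ 0.738.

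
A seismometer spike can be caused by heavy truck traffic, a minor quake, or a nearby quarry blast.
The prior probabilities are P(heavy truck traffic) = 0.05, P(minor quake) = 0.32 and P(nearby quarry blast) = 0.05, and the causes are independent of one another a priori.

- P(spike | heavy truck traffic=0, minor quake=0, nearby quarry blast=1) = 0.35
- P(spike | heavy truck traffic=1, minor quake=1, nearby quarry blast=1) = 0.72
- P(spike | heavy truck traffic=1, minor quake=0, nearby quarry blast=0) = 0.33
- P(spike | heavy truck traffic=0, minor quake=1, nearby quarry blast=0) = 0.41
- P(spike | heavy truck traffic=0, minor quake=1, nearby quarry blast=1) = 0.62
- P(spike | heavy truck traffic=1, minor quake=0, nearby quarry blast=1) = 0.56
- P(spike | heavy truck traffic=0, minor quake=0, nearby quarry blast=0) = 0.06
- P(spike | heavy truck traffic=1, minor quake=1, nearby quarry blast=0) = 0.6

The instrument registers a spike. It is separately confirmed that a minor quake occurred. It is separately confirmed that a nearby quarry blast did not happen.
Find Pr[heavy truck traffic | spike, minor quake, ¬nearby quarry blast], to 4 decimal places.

P(spike | minor quake, ¬nearby quarry blast) = 0.41·0.95 + 0.6·0.05 = 0.389500 + 0.030000 = 0.419500
Restricting to configurations with heavy truck traffic present: 0.6·0.05 = 0.030000.
P(heavy truck traffic | spike, minor quake, ¬nearby quarry blast) = 0.030000 / 0.419500 ≈ 0.0715

Pr[heavy truck traffic | spike, minor quake, ¬nearby quarry blast] ≈ 0.0715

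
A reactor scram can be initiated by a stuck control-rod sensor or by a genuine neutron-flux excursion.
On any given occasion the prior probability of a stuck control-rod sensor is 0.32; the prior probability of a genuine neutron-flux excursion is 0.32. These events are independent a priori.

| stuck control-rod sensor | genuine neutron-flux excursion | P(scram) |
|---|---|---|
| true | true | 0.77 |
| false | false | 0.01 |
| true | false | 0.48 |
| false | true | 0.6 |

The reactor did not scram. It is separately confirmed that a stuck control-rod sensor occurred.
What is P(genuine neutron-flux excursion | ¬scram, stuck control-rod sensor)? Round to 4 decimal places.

P(¬scram | stuck control-rod sensor) = 0.52·0.68 + 0.23·0.32 = 0.353600 + 0.073600 = 0.427200
The genuine neutron-flux excursion-present share is 0.23·0.32 = 0.073600.
Hence the posterior is 0.073600/0.427200 ≈ 0.1723.

P(genuine neutron-flux excursion | ¬scram, stuck control-rod sensor) ≈ 0.1723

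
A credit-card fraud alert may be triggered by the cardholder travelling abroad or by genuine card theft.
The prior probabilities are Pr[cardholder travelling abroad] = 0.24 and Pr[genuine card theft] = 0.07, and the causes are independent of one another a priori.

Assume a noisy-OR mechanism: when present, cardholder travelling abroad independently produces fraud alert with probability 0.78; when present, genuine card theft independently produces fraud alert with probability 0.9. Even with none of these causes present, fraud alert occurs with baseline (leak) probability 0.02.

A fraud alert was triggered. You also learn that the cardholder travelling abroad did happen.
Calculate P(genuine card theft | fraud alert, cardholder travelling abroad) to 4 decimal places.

Under noisy-OR, P(fraud alert | causes) = 1 − (1−0.02)·∏(1−qᵢ) over the active causes.
For the numerator, keep only genuine card theft=true terms: 0.97844×0.07 = 0.068491
Denominator P(fraud alert | cardholder travelling abroad): 0.7844×0.93 + 0.97844×0.07 = 0.797983
P(genuine card theft | fraud alert, cardholder travelling abroad) = 0.068491/0.797983 ≈ 0.0858

P(genuine card theft | fraud alert, cardholder travelling abroad) ≈ 0.0858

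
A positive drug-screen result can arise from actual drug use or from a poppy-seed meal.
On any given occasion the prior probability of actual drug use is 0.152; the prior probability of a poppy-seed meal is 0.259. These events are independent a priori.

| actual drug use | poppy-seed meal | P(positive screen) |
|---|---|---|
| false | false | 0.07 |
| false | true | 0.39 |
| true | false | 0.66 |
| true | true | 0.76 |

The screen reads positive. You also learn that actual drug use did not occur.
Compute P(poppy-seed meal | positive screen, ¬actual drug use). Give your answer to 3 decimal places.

P(poppy-seed meal | positive screen, ¬actual drug use) ≈ 0.661

P(positive screen | ¬actual drug use) = 0.07·0.741 + 0.39·0.259 = 0.051870 + 0.101010 = 0.152880
Of this, 0.101010 comes from 0.39·0.259 (the poppy-seed meal=true cases).
Hence the posterior is 0.101010/0.152880 ≈ 0.661.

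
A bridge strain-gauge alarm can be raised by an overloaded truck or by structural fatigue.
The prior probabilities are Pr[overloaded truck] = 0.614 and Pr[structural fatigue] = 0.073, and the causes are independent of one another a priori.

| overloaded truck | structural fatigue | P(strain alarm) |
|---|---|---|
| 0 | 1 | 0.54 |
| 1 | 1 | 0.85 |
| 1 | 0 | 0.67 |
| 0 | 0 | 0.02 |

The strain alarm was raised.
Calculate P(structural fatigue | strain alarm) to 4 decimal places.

Sum P(strain alarm|·) weighted by the priors over the 4 (overloaded truck, structural fatigue) configurations:
  P(strain alarm) = 0.02*0.386*0.927 + 0.54*0.386*0.073 + 0.67*0.614*0.927 + 0.85*0.614*0.073
        = 0.007156 + 0.015216 + 0.381349 + 0.038099 = 0.441820
Configurations with structural fatigue contribute 0.053315, so
  P(structural fatigue | strain alarm) = 0.053315 / 0.441820 ≈ 0.1207

P(structural fatigue | strain alarm) ≈ 0.1207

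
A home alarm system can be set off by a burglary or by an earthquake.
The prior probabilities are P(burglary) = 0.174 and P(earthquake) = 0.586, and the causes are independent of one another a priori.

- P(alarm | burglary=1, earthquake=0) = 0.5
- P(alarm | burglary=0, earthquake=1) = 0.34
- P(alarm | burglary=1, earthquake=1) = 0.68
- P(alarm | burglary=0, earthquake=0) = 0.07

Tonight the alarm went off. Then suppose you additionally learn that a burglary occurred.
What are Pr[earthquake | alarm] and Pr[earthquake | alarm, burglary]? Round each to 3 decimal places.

For the numerator, keep only earthquake=true terms: 0.164572 + 0.069336 = 0.233908
The normalizing constant is 0.07·0.826·0.414 + 0.34·0.826·0.586 + 0.5·0.174·0.414 + 0.68·0.174·0.586 = 0.293863
Posterior = 0.233908 / 0.293863 ≈ 0.796

Now condition on the additional information:
P(alarm | burglary) = 0.5*0.414 + 0.68*0.586 = 0.207000 + 0.398480 = 0.605480
The earthquake-present share is 0.68*0.586 = 0.398480.
Hence the posterior is 0.398480/0.605480 ≈ 0.658.
This is intercausal reasoning (explaining away): once burglary accounts for the alarm, earthquake becomes less likely.

Pr[earthquake | alarm] ≈ 0.796; Pr[earthquake | alarm, burglary] ≈ 0.658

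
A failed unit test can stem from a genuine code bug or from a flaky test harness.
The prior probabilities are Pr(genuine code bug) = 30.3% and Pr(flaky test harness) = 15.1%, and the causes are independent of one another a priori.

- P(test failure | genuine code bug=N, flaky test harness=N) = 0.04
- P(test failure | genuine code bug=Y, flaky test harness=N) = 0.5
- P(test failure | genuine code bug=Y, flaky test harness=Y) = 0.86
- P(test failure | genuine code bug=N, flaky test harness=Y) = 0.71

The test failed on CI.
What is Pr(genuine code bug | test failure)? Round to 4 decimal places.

For the numerator, keep only genuine code bug=true terms: 0.128624 + 0.039348 = 0.167972
The normalizing constant is 0.04×0.697×0.849 + 0.71×0.697×0.151 + 0.5×0.303×0.849 + 0.86×0.303×0.151 = 0.266367
Posterior = 0.167972 / 0.266367 ≈ 0.6306

Pr(genuine code bug | test failure) ≈ 0.6306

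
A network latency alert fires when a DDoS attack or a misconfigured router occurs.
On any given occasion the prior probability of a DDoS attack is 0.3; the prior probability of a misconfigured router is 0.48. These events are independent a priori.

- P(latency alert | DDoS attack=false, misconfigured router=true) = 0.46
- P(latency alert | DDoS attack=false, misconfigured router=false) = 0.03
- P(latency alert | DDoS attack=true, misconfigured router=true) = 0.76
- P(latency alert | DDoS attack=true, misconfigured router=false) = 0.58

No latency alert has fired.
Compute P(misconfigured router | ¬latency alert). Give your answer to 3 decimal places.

P(misconfigured router | ¬latency alert) ≈ 0.340

For the numerator, keep only misconfigured router=true terms: 0.181440 + 0.034560 = 0.216000
Denominator P(¬latency alert): 0.97×0.7×0.52 + 0.54×0.7×0.48 + 0.42×0.3×0.52 + 0.24×0.3×0.48 = 0.634600
P(misconfigured router | ¬latency alert) = 0.216000/0.634600 ≈ 0.340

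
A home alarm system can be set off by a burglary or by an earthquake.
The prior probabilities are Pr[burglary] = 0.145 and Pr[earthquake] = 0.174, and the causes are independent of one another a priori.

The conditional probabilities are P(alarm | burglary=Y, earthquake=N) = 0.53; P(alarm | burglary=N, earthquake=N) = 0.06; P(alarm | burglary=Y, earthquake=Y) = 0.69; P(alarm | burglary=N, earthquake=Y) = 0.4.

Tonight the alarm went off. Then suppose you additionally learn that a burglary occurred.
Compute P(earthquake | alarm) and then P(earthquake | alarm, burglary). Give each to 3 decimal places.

Numerator (weight on configurations with earthquake): 0.059508 + 0.017409 = 0.076917
The normalizing constant is 0.06·0.855·0.826 + 0.4·0.855·0.174 + 0.53·0.145·0.826 + 0.69·0.145·0.174 = 0.182769
P(earthquake | alarm) = 0.076917/0.182769 ≈ 0.421

Now condition on the additional information:
Weight on earthquake=true, given the evidence: 0.69·0.174 = 0.120060
Denominator P(alarm | burglary): 0.53·0.826 + 0.69·0.174 = 0.557840
Posterior = 0.120060 / 0.557840 ≈ 0.215
Conditioning on burglary lowers the posterior on earthquake: the classic explaining-away effect in a common-effect structure.

P(earthquake | alarm) ≈ 0.421; P(earthquake | alarm, burglary) ≈ 0.215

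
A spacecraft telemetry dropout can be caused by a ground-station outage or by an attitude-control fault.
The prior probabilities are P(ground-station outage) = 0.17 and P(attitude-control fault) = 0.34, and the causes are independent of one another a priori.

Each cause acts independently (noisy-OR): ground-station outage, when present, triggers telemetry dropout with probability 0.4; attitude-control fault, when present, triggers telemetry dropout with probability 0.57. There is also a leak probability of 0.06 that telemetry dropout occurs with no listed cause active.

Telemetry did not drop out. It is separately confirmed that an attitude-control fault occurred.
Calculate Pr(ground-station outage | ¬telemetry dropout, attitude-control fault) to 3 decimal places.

Under noisy-OR, P(telemetry dropout | causes) = 1 − (1−0.06)·∏(1−qᵢ) over the active causes.
Weight on ground-station outage=true, given the evidence: 0.24252*0.17 = 0.041228
The normalizing constant is 0.4042*0.83 + 0.24252*0.17 = 0.376714
P(ground-station outage | ¬telemetry dropout, attitude-control fault) = 0.041228/0.376714 ≈ 0.109

Pr(ground-station outage | ¬telemetry dropout, attitude-control fault) ≈ 0.109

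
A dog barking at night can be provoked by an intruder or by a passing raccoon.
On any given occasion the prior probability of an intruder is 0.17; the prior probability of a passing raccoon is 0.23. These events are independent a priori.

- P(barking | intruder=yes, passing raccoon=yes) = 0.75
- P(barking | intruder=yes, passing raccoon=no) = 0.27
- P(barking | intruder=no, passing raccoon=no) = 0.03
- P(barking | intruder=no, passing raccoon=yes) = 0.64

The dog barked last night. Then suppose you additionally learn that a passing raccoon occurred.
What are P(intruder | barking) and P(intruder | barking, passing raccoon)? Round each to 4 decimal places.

P(intruder | barking) ≈ 0.3139; P(intruder | barking, passing raccoon) ≈ 0.1936

P(barking) = 0.03·0.83·0.77 + 0.64·0.83·0.23 + 0.27·0.17·0.77 + 0.75·0.17·0.23 = 0.019173 + 0.122176 + 0.035343 + 0.029325 = 0.206017
The intruder-present share is 0.035343 + 0.029325 = 0.064668.
P(intruder | barking) = 0.064668 / 0.206017 ≈ 0.3139

With the extra evidence:
By total probability over both values of intruder:
  P(barking | passing raccoon) = 0.64×0.83 + 0.75×0.17
        = 0.531200 + 0.127500 = 0.658700
Keeping only the intruder-present terms gives 0.127500, so
  P(intruder | barking, passing raccoon) = 0.127500 / 0.658700 ≈ 0.1936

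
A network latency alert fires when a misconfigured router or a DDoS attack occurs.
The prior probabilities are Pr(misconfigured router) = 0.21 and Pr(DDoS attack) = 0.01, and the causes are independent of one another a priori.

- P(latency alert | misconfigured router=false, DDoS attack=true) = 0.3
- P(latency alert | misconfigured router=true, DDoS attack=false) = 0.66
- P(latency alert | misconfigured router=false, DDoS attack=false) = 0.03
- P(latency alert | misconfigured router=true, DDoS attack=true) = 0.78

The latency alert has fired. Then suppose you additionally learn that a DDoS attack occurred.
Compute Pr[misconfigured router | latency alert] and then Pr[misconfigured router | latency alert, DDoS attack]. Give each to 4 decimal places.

Pr[misconfigured router | latency alert] ≈ 0.8431; Pr[misconfigured router | latency alert, DDoS attack] ≈ 0.4087

Weight on misconfigured router=true, given the evidence: 0.137214 + 0.001638 = 0.138852
Denominator P(latency alert): 0.03×0.79×0.99 + 0.3×0.79×0.01 + 0.66×0.21×0.99 + 0.78×0.21×0.01 = 0.164685
P(misconfigured router | latency alert) = 0.138852/0.164685 ≈ 0.8431

Now also conditioning on DDoS attack=true:
P(latency alert | DDoS attack) = 0.3×0.79 + 0.78×0.21 = 0.237000 + 0.163800 = 0.400800
Restricting to configurations with misconfigured router present: 0.78×0.21 = 0.163800.
P(misconfigured router | latency alert, DDoS attack) = 0.163800 / 0.400800 ≈ 0.4087
Conditioning on DDoS attack lowers the posterior on misconfigured router: the classic explaining-away effect in a common-effect structure.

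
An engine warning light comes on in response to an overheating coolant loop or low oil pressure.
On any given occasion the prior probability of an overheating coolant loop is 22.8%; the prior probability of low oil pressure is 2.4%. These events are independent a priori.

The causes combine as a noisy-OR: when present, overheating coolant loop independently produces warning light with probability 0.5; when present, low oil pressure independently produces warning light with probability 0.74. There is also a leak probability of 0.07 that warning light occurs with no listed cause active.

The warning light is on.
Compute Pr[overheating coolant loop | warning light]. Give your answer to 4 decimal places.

Under noisy-OR, P(warning light | causes) = 1 − (1−0.07)·∏(1−qᵢ) over the active causes.
P(warning light) = 0.07*0.772*0.976 + 0.7582*0.772*0.024 + 0.535*0.228*0.976 + 0.8791*0.228*0.024 = 0.052743 + 0.014048 + 0.119052 + 0.004810 = 0.190653
Restricting to configurations with overheating coolant loop present: 0.119052 + 0.004810 = 0.123862.
P(overheating coolant loop | warning light) = 0.123862 / 0.190653 ≈ 0.6497

Pr[overheating coolant loop | warning light] ≈ 0.6497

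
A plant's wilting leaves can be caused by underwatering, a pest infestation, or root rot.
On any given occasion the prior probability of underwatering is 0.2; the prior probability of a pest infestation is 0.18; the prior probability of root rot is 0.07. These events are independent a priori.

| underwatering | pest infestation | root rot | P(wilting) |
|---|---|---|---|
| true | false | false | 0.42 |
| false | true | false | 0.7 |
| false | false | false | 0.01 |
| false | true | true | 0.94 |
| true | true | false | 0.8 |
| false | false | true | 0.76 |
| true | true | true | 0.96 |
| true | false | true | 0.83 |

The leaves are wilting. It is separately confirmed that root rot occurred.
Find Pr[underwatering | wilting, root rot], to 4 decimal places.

P(wilting | root rot) = 0.76*0.8*0.82 + 0.94*0.8*0.18 + 0.83*0.2*0.82 + 0.96*0.2*0.18 = 0.498560 + 0.135360 + 0.136120 + 0.034560 = 0.804600
Restricting to configurations with underwatering present: 0.136120 + 0.034560 = 0.170680.
So P(underwatering | wilting, root rot) = 0.170680/0.804600 ≈ 0.2121.

Pr[underwatering | wilting, root rot] ≈ 0.2121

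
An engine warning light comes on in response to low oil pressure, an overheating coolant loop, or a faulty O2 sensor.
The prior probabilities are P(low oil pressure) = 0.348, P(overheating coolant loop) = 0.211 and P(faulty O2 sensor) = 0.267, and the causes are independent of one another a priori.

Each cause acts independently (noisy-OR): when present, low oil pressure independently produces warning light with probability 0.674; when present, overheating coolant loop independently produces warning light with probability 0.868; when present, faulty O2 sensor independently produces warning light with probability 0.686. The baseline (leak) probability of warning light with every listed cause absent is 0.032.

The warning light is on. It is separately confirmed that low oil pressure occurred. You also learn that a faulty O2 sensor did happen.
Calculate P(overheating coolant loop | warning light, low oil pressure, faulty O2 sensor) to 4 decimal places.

Under noisy-OR, P(warning light | causes) = 1 − (1−0.032)·∏(1−qᵢ) over the active causes.
Numerator (weight on configurations with overheating coolant loop): 0.98692*0.211 = 0.208240
Normalizer over all consistent configurations: 0.900912*0.789 + 0.98692*0.211 = 0.919060
Posterior = 0.208240 / 0.919060 ≈ 0.2266

P(overheating coolant loop | warning light, low oil pressure, faulty O2 sensor) ≈ 0.2266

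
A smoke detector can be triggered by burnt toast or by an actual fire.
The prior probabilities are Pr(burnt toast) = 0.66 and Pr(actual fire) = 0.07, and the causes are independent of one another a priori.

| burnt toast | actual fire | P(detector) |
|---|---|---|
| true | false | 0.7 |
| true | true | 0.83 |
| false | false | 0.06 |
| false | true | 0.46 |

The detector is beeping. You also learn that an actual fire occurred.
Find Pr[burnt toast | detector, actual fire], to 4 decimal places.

Sum P(detector|·) weighted by the priors over both values of burnt toast:
  P(detector | actual fire) = 0.46·0.34 + 0.83·0.66
        = 0.156400 + 0.547800 = 0.704200
Keeping only the burnt toast-present terms gives 0.547800, so
  P(burnt toast | detector, actual fire) = 0.547800 / 0.704200 ≈ 0.7779

Pr[burnt toast | detector, actual fire] ≈ 0.7779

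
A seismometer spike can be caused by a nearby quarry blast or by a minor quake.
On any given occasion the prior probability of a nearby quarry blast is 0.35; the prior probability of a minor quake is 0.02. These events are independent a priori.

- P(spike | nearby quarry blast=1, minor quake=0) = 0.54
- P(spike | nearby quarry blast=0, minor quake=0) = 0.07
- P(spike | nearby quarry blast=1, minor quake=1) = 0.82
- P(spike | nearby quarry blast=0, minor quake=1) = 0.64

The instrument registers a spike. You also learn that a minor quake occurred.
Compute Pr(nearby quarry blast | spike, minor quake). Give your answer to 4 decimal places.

Enumerate both values of nearby quarry blast and weight by the priors:
  P(spike | minor quake) = 0.64*0.65 + 0.82*0.35
        = 0.416000 + 0.287000 = 0.703000
The terms with nearby quarry blast present sum to 0.287000, so
  P(nearby quarry blast | spike, minor quake) = 0.287000 / 0.703000 ≈ 0.4083

Pr(nearby quarry blast | spike, minor quake) ≈ 0.4083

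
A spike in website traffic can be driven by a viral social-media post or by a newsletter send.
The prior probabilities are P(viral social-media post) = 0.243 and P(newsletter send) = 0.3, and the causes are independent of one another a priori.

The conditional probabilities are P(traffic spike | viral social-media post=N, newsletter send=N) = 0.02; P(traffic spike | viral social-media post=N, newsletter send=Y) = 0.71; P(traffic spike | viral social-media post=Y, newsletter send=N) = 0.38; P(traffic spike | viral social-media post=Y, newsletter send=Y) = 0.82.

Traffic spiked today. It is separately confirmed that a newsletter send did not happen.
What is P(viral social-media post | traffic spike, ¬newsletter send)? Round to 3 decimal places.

Weight on viral social-media post=true, given the evidence: 0.38×0.243 = 0.092340
Denominator P(traffic spike | ¬newsletter send): 0.02×0.757 + 0.38×0.243 = 0.107480
P(viral social-media post | traffic spike, ¬newsletter send) = 0.092340/0.107480 ≈ 0.859

P(viral social-media post | traffic spike, ¬newsletter send) ≈ 0.859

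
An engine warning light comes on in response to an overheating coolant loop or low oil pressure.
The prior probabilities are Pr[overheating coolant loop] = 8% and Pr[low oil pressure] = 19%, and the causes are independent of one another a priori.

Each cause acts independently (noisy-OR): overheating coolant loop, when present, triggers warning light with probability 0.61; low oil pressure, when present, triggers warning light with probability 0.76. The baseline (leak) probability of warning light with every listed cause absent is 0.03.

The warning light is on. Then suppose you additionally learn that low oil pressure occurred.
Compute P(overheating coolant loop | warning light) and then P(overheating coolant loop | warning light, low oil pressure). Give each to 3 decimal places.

P(overheating coolant loop | warning light) ≈ 0.257; P(overheating coolant loop | warning light, low oil pressure) ≈ 0.093

Under noisy-OR, P(warning light | causes) = 1 − (1−0.03)·∏(1−qᵢ) over the active causes.
P(warning light) = 0.03×0.92×0.81 + 0.7672×0.92×0.19 + 0.6217×0.08×0.81 + 0.909208×0.08×0.19 = 0.022356 + 0.134107 + 0.040286 + 0.013820 = 0.210569
The overheating coolant loop-present share is 0.040286 + 0.013820 = 0.054106.
Hence the posterior is 0.054106/0.210569 ≈ 0.257.

Now also conditioning on low oil pressure=true:
P(warning light | low oil pressure) = 0.7672*0.92 + 0.909208*0.08 = 0.705824 + 0.072737 = 0.778561
Restricting to configurations with overheating coolant loop present: 0.909208*0.08 = 0.072737.
So P(overheating coolant loop | warning light, low oil pressure) = 0.072737/0.778561 ≈ 0.093.
Conditioning on low oil pressure lowers the posterior on overheating coolant loop: the classic explaining-away effect in a common-effect structure.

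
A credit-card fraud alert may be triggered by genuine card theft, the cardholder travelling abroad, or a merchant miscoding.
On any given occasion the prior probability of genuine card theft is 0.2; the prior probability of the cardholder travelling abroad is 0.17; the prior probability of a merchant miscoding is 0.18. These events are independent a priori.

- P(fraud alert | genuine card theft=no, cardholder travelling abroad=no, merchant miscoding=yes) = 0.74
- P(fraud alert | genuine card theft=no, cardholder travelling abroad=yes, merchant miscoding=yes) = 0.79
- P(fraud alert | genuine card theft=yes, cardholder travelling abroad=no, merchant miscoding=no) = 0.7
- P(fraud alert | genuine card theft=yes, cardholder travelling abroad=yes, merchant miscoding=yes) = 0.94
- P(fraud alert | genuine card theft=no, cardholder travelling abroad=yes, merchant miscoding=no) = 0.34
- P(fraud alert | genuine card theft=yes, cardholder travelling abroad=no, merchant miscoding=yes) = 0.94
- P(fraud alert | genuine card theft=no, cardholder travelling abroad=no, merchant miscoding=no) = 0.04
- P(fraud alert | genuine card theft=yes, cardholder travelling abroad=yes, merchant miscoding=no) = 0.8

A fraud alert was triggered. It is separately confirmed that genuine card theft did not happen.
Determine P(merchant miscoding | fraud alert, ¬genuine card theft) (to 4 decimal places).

P(merchant miscoding | fraud alert, ¬genuine card theft) ≈ 0.6436

For the numerator, keep only merchant miscoding=true terms: 0.110556 + 0.024174 = 0.134730
The normalizing constant is 0.04×0.83×0.82 + 0.74×0.83×0.18 + 0.34×0.17×0.82 + 0.79×0.17×0.18 = 0.209350
P(merchant miscoding | fraud alert, ¬genuine card theft) = 0.134730/0.209350 ≈ 0.6436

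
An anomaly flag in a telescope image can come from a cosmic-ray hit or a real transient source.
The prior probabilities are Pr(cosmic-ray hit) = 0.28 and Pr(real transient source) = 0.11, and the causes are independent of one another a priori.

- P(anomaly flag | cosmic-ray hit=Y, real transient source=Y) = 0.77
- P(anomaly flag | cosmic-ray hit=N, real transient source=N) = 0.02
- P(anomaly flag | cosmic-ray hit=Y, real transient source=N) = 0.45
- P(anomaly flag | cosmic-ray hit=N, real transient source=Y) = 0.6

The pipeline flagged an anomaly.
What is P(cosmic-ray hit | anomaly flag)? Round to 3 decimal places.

P(cosmic-ray hit | anomaly flag) ≈ 0.692

Numerator (weight on configurations with cosmic-ray hit): 0.112140 + 0.023716 = 0.135856
Normalizer over all consistent configurations: 0.02*0.72*0.89 + 0.6*0.72*0.11 + 0.45*0.28*0.89 + 0.77*0.28*0.11 = 0.196192
P(cosmic-ray hit | anomaly flag) = 0.135856/0.196192 ≈ 0.692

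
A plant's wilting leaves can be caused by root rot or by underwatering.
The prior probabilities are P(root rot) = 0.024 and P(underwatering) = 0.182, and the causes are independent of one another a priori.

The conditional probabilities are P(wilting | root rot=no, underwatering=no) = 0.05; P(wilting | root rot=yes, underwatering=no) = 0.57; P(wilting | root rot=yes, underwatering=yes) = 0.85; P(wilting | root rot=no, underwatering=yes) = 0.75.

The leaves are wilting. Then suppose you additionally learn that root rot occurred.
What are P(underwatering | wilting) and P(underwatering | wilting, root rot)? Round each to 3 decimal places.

Sum P(wilting|·) weighted by the priors over the 4 (root rot, underwatering) configurations:
  P(wilting) = 0.05*0.976*0.818 + 0.75*0.976*0.182 + 0.57*0.024*0.818 + 0.85*0.024*0.182
        = 0.039918 + 0.133224 + 0.011190 + 0.003713 = 0.188045
Keeping only the underwatering-present terms gives 0.136937, so
  P(underwatering | wilting) = 0.136937 / 0.188045 ≈ 0.728

Now condition on the additional information:
Enumerate both values of underwatering and weight by the priors:
  P(wilting | root rot) = 0.57*0.818 + 0.85*0.182
        = 0.466260 + 0.154700 = 0.620960
Configurations with underwatering contribute 0.154700, so
  P(underwatering | wilting, root rot) = 0.154700 / 0.620960 ≈ 0.249

P(underwatering | wilting) ≈ 0.728; P(underwatering | wilting, root rot) ≈ 0.249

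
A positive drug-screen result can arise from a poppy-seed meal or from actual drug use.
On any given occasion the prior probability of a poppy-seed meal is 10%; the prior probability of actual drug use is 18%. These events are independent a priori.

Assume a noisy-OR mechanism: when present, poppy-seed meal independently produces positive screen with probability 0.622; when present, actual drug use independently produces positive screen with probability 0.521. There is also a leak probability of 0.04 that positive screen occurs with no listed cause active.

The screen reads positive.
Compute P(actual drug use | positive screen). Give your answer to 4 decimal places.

Under noisy-OR, P(positive screen | causes) = 1 − (1−0.04)·∏(1−qᵢ) over the active causes.
P(positive screen) = 0.04*0.9*0.82 + 0.54016*0.9*0.18 + 0.63712*0.1*0.82 + 0.82618*0.1*0.18 = 0.029520 + 0.087506 + 0.052244 + 0.014871 = 0.184141
Restricting to configurations with actual drug use present: 0.087506 + 0.014871 = 0.102377.
Hence the posterior is 0.102377/0.184141 ≈ 0.5560.

P(actual drug use | positive screen) ≈ 0.5560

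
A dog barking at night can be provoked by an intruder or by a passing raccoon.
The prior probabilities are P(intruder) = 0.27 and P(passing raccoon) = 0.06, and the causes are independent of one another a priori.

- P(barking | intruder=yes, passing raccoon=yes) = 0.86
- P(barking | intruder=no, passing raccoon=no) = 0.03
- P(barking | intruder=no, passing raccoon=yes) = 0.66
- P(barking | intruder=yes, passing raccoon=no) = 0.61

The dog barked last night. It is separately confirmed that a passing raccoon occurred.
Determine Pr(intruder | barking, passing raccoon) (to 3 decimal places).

Sum P(barking|·) weighted by the priors over both values of intruder:
  P(barking | passing raccoon) = 0.66×0.73 + 0.86×0.27
        = 0.481800 + 0.232200 = 0.714000
Configurations with intruder contribute 0.232200, so
  P(intruder | barking, passing raccoon) = 0.232200 / 0.714000 ≈ 0.325

Pr(intruder | barking, passing raccoon) ≈ 0.325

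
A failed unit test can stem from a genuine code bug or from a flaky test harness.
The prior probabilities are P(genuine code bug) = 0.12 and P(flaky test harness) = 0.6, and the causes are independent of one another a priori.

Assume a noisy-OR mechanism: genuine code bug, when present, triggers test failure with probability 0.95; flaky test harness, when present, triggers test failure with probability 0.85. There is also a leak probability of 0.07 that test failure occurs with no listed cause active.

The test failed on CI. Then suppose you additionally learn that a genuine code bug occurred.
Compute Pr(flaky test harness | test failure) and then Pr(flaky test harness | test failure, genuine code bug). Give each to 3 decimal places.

Under noisy-OR, P(test failure | causes) = 1 − (1−0.07)·∏(1−qᵢ) over the active causes.
P(test failure) = 0.07×0.88×0.4 + 0.8605×0.88×0.6 + 0.9535×0.12×0.4 + 0.993025×0.12×0.6 = 0.024640 + 0.454344 + 0.045768 + 0.071498 = 0.596250
Restricting to configurations with flaky test harness present: 0.454344 + 0.071498 = 0.525842.
Hence the posterior is 0.525842/0.596250 ≈ 0.882.

Now condition on the additional information:
Numerator (weight on configurations with flaky test harness): 0.993025×0.6 = 0.595815
Denominator P(test failure | genuine code bug): 0.9535×0.4 + 0.993025×0.6 = 0.977215
P(flaky test harness | test failure, genuine code bug) = 0.595815/0.977215 ≈ 0.610
This is intercausal reasoning (explaining away): once genuine code bug accounts for the test failure, flaky test harness becomes less likely.

Pr(flaky test harness | test failure) ≈ 0.882; Pr(flaky test harness | test failure, genuine code bug) ≈ 0.610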